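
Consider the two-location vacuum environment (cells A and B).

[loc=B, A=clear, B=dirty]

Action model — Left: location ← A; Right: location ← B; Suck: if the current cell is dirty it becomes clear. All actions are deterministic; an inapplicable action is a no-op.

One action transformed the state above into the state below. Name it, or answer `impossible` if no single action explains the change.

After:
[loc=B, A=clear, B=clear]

try  Left: in A — A clear, B dirty
try Right: in B — A clear, B dirty
try  Suck: in B — A clear, B clear  ← match

Suck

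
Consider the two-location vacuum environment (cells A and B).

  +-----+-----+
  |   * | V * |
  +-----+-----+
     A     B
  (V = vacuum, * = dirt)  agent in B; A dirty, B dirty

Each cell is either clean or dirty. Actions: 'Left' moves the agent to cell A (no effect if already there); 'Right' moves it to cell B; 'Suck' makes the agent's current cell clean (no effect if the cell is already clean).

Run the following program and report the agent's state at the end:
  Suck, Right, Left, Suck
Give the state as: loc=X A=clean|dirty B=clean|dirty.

1. Suck → loc=B A=dirty B=clean
2. Right → loc=B A=dirty B=clean
3. Left → loc=A A=dirty B=clean
4. Suck → loc=A A=clean B=clean

loc=A A=clean B=clean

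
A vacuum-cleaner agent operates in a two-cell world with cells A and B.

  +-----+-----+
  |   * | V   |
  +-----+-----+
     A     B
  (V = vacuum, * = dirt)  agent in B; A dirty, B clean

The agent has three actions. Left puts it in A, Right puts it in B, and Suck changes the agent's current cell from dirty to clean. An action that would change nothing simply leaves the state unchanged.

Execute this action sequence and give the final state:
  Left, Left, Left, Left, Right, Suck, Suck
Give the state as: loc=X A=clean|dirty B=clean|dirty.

[1] after Left: loc=A A=dirty B=clean
[2] after Left: loc=A A=dirty B=clean
[3] after Left: loc=A A=dirty B=clean
[4] after Left: loc=A A=dirty B=clean
[5] after Right: loc=B A=dirty B=clean
[6] after Suck: loc=B A=dirty B=clean
[7] after Suck: loc=B A=dirty B=clean

loc=B A=dirty B=clean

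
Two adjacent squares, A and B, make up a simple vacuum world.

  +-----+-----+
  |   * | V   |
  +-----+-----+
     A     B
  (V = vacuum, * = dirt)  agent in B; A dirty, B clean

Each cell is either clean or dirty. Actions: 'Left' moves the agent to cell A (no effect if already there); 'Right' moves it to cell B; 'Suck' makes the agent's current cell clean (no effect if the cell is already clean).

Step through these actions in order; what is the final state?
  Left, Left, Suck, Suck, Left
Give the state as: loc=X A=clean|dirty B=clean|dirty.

loc=A A=clean B=clean

1. Left → loc=A A=dirty B=clean
2. Left → loc=A A=dirty B=clean
3. Suck → loc=A A=clean B=clean
4. Suck → loc=A A=clean B=clean
5. Left → loc=A A=clean B=clean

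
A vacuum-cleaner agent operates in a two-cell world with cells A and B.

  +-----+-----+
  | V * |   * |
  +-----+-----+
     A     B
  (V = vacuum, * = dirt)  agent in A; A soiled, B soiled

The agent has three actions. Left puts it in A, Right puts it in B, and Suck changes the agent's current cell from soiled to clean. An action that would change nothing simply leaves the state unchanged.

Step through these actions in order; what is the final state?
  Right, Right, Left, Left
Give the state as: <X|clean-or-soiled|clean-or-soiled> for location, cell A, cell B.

Right (#1): <B|soiled|soiled>
Right (#2): <B|soiled|soiled>
Left (#3): <A|soiled|soiled>
Left (#4): <A|soiled|soiled>

<A|soiled|soiled>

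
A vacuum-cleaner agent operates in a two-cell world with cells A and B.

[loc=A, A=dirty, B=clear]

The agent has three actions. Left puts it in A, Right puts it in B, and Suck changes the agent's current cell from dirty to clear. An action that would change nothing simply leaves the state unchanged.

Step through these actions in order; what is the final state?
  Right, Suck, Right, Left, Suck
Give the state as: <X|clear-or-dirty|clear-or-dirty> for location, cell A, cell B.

<A|clear|clear>

Right (#1): <B|dirty|clear>
Suck (#2): <B|dirty|clear>
Right (#3): <B|dirty|clear>
Left (#4): <A|dirty|clear>
Suck (#5): <A|clear|clear>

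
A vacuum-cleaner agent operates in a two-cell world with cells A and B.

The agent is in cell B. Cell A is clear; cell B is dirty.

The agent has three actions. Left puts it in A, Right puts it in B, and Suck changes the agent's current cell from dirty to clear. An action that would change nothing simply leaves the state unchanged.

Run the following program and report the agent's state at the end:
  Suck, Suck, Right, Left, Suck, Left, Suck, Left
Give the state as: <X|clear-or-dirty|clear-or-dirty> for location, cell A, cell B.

step 1/8 (Suck): <B|clear|clear>
step 2/8 (Suck): <B|clear|clear>
step 3/8 (Right): <B|clear|clear>
step 4/8 (Left): <A|clear|clear>
step 5/8 (Suck): <A|clear|clear>
step 6/8 (Left): <A|clear|clear>
step 7/8 (Suck): <A|clear|clear>
step 8/8 (Left): <A|clear|clear>

<A|clear|clear>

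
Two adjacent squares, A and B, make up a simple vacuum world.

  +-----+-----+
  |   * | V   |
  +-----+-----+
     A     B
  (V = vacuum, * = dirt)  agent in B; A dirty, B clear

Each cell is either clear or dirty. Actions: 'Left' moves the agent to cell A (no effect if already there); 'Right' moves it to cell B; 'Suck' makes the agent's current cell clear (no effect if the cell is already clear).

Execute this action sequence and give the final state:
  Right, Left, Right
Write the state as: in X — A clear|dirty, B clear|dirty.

1. Right → in B — A dirty, B clear
2. Left → in A — A dirty, B clear
3. Right → in B — A dirty, B clear

in B — A dirty, B clear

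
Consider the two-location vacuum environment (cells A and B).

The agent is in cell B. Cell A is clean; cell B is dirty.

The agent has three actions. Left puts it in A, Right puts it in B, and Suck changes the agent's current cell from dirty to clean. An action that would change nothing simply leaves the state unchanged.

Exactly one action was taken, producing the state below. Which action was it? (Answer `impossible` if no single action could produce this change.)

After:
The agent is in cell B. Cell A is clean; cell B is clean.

try  Left: (A; A:clean, B:dirty)
try Right: (B; A:clean, B:dirty)
try  Suck: (B; A:clean, B:clean)  ← match

Suck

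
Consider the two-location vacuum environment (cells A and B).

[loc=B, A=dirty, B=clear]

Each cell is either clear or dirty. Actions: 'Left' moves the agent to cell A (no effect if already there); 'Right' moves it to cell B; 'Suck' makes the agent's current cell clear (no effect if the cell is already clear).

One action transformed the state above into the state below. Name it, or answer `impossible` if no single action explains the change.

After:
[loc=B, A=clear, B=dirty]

impossible

try  Left: loc=A A=dirty B=clear
try Right: loc=B A=dirty B=clear
try  Suck: loc=B A=dirty B=clear
no single action produces the after-state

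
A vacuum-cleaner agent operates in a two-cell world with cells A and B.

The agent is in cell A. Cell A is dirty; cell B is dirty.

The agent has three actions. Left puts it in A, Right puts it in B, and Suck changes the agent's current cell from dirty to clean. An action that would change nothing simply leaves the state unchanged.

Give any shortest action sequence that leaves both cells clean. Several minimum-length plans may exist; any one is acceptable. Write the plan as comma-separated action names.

step 1/3 (Suck): (A; A:clean, B:dirty)
step 2/3 (Right): (B; A:clean, B:dirty)
step 3/3 (Suck): (B; A:clean, B:clean)
min 3: Suck A + move + Suck B

Suck, Right, Suck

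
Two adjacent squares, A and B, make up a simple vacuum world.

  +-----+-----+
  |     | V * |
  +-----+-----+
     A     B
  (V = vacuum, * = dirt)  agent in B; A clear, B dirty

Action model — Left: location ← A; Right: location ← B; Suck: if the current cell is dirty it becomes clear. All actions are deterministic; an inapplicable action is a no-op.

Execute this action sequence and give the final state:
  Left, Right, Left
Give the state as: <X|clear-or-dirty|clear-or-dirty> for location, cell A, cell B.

1) do Left; now <A|clear|dirty>
2) do Right; now <B|clear|dirty>
3) do Left; now <A|clear|dirty>

<A|clear|dirty>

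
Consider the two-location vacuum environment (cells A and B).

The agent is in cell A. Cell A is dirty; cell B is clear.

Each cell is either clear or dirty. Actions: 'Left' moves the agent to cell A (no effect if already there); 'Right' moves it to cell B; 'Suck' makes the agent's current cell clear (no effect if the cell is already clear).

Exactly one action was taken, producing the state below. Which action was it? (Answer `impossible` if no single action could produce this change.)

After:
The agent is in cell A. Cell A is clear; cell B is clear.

Suck

try  Left: (A; A:dirty, B:clear)
try Right: (B; A:dirty, B:clear)
try  Suck: (A; A:clear, B:clear)  ← match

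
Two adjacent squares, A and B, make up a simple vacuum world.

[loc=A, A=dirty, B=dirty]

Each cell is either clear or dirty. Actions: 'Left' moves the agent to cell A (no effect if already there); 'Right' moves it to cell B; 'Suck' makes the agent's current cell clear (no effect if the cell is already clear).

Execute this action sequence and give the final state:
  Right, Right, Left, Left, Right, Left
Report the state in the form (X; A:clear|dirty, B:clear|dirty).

1. Right → (B; A:dirty, B:dirty)
2. Right → (B; A:dirty, B:dirty)
3. Left → (A; A:dirty, B:dirty)
4. Left → (A; A:dirty, B:dirty)
5. Right → (B; A:dirty, B:dirty)
6. Left → (A; A:dirty, B:dirty)

(A; A:dirty, B:dirty)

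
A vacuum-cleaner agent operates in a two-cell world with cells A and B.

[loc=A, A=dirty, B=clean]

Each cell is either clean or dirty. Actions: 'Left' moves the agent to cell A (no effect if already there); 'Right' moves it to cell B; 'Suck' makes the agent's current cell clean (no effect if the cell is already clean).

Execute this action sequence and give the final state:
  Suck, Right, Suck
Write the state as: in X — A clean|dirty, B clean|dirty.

[1] after Suck: in A — A clean, B clean
[2] after Right: in B — A clean, B clean
[3] after Suck: in B — A clean, B clean

in B — A clean, B clean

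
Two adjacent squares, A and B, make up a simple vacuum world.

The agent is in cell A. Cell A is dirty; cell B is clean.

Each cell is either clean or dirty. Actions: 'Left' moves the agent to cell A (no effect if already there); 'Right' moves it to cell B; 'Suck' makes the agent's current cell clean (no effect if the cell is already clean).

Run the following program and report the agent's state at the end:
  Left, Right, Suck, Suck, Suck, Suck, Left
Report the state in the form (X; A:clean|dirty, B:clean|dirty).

t=1 Left ⇒ (A; A:dirty, B:clean)
t=2 Right ⇒ (B; A:dirty, B:clean)
t=3 Suck ⇒ (B; A:dirty, B:clean)
t=4 Suck ⇒ (B; A:dirty, B:clean)
t=5 Suck ⇒ (B; A:dirty, B:clean)
t=6 Suck ⇒ (B; A:dirty, B:clean)
t=7 Left ⇒ (A; A:dirty, B:clean)

(A; A:dirty, B:clean)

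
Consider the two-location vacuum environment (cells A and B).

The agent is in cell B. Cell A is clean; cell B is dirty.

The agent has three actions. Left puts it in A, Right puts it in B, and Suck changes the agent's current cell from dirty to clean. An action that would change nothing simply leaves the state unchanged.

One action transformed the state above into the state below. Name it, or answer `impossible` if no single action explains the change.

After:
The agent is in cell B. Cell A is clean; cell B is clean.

Suck

try  Left: loc=A A=clean B=dirty
try Right: loc=B A=clean B=dirty
try  Suck: loc=B A=clean B=clean  ← match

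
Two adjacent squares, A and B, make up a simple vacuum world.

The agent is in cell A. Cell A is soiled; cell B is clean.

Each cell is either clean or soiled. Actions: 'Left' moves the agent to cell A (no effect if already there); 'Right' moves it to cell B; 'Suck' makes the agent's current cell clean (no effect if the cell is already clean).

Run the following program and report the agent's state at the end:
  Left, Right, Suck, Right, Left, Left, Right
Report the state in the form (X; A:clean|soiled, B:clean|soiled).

(B; A:soiled, B:clean)

Left (#1): (A; A:soiled, B:clean)
Right (#2): (B; A:soiled, B:clean)
Suck (#3): (B; A:soiled, B:clean)
Right (#4): (B; A:soiled, B:clean)
Left (#5): (A; A:soiled, B:clean)
Left (#6): (A; A:soiled, B:clean)
Right (#7): (B; A:soiled, B:clean)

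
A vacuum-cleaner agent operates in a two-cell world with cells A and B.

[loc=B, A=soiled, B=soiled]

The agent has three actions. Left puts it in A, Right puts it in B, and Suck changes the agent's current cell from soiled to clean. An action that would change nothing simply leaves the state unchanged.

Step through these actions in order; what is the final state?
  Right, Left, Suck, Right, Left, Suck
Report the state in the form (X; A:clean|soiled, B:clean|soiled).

(A; A:clean, B:soiled)

1. Right → (B; A:soiled, B:soiled)
2. Left → (A; A:soiled, B:soiled)
3. Suck → (A; A:clean, B:soiled)
4. Right → (B; A:clean, B:soiled)
5. Left → (A; A:clean, B:soiled)
6. Suck → (A; A:clean, B:soiled)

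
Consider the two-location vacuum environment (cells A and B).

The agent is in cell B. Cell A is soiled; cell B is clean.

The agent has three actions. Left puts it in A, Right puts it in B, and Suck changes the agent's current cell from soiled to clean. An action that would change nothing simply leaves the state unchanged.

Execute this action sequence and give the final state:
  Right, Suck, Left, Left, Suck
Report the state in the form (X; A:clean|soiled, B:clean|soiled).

(A; A:clean, B:clean)

1) do Right; now (B; A:soiled, B:clean)
2) do Suck; now (B; A:soiled, B:clean)
3) do Left; now (A; A:soiled, B:clean)
4) do Left; now (A; A:soiled, B:clean)
5) do Suck; now (A; A:clean, B:clean)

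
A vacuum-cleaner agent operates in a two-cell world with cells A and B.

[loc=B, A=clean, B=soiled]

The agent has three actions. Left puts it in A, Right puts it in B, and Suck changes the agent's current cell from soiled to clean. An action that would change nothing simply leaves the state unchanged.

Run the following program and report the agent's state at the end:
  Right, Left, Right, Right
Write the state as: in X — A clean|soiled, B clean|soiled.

in B — A clean, B soiled

[1] after Right: in B — A clean, B soiled
[2] after Left: in A — A clean, B soiled
[3] after Right: in B — A clean, B soiled
[4] after Right: in B — A clean, B soiled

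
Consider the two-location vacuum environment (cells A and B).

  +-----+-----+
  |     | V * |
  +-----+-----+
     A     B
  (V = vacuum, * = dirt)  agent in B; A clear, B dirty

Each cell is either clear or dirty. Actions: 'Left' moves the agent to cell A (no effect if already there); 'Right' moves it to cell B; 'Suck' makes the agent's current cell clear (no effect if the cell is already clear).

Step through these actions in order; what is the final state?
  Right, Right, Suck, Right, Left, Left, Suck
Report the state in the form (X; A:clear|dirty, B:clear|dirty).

(A; A:clear, B:clear)

[1] after Right: (B; A:clear, B:dirty)
[2] after Right: (B; A:clear, B:dirty)
[3] after Suck: (B; A:clear, B:clear)
[4] after Right: (B; A:clear, B:clear)
[5] after Left: (A; A:clear, B:clear)
[6] after Left: (A; A:clear, B:clear)
[7] after Suck: (A; A:clear, B:clear)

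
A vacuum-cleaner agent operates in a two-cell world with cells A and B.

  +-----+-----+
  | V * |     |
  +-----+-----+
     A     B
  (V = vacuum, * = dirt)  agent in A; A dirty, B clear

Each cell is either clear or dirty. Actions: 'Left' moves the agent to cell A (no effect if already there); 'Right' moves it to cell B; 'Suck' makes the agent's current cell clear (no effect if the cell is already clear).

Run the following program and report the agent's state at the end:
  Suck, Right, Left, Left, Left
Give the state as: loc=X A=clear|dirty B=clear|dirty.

1. Suck → loc=A A=clear B=clear
2. Right → loc=B A=clear B=clear
3. Left → loc=A A=clear B=clear
4. Left → loc=A A=clear B=clear
5. Left → loc=A A=clear B=clear

loc=A A=clear B=clear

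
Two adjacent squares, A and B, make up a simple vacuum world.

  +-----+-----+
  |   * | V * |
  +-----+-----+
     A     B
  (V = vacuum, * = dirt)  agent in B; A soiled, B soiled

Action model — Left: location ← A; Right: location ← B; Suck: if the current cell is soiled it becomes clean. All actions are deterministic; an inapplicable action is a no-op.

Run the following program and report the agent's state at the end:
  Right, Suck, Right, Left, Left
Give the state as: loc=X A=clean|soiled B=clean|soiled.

loc=A A=soiled B=clean

Right (#1): loc=B A=soiled B=soiled
Suck (#2): loc=B A=soiled B=clean
Right (#3): loc=B A=soiled B=clean
Left (#4): loc=A A=soiled B=clean
Left (#5): loc=A A=soiled B=clean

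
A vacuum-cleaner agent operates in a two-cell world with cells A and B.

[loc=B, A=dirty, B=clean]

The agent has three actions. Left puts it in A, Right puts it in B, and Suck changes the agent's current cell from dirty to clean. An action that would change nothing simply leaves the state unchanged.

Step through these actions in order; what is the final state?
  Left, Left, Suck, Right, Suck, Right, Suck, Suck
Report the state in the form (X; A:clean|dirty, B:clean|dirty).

(B; A:clean, B:clean)

t=1 Left ⇒ (A; A:dirty, B:clean)
t=2 Left ⇒ (A; A:dirty, B:clean)
t=3 Suck ⇒ (A; A:clean, B:clean)
t=4 Right ⇒ (B; A:clean, B:clean)
t=5 Suck ⇒ (B; A:clean, B:clean)
t=6 Right ⇒ (B; A:clean, B:clean)
t=7 Suck ⇒ (B; A:clean, B:clean)
t=8 Suck ⇒ (B; A:clean, B:clean)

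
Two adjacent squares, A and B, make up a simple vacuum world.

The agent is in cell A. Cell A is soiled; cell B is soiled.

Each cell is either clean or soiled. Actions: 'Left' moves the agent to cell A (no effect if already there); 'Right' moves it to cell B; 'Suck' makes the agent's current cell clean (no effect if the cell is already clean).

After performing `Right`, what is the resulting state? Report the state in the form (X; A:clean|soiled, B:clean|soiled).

(B; A:soiled, B:soiled)

start: (A; A:soiled, B:soiled)
[1] after Right: (B; A:soiled, B:soiled)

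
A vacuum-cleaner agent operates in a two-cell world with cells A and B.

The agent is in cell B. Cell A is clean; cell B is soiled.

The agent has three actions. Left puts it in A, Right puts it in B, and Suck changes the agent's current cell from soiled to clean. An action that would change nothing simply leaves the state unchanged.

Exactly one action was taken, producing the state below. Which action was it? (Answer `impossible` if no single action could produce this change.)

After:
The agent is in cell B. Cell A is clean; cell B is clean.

Suck

try  Left: (A; A:clean, B:soiled)
try Right: (B; A:clean, B:soiled)
try  Suck: (B; A:clean, B:clean)  ← match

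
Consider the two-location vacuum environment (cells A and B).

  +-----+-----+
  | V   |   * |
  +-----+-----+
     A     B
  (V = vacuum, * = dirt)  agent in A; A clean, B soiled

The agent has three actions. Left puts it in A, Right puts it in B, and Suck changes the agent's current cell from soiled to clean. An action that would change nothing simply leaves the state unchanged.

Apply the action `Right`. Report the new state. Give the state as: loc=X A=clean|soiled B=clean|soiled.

start: loc=A A=clean B=soiled
1. Right → loc=B A=clean B=soiled

loc=B A=clean B=soiled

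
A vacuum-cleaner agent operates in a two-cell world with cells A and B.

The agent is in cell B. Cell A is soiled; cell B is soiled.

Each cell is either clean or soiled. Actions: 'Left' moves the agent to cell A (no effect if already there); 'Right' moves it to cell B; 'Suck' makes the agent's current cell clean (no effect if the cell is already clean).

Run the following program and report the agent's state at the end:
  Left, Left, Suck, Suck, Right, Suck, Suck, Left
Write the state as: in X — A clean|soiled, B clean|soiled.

1) do Left; now in A — A soiled, B soiled
2) do Left; now in A — A soiled, B soiled
3) do Suck; now in A — A clean, B soiled
4) do Suck; now in A — A clean, B soiled
5) do Right; now in B — A clean, B soiled
6) do Suck; now in B — A clean, B clean
7) do Suck; now in B — A clean, B clean
8) do Left; now in A — A clean, B clean

in A — A clean, B clean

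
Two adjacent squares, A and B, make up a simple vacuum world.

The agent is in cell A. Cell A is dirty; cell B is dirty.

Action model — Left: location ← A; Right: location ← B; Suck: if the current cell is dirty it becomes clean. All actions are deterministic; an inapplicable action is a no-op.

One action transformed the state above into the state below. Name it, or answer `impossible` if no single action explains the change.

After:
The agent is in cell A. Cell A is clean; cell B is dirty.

try  Left: loc=A A=dirty B=dirty
try Right: loc=B A=dirty B=dirty
try  Suck: loc=A A=clean B=dirty  ← match

Suck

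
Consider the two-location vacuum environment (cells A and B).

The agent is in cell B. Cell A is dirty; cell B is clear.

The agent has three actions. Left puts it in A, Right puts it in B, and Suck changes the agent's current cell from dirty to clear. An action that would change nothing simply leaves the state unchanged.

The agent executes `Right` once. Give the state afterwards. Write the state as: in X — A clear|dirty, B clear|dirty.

start: in B — A dirty, B clear
t=1 Right ⇒ in B — A dirty, B clear

in B — A dirty, B clear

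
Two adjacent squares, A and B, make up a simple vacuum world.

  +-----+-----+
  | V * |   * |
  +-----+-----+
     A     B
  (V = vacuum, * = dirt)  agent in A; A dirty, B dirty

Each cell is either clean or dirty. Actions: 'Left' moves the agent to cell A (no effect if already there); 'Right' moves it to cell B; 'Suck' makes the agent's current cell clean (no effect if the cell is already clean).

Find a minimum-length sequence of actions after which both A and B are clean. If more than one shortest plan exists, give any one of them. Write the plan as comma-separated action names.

Suck, Right, Suck

1. Suck → <A|clean|dirty>
2. Right → <B|clean|dirty>
3. Suck → <B|clean|clean>
min 3: Suck A + move + Suck B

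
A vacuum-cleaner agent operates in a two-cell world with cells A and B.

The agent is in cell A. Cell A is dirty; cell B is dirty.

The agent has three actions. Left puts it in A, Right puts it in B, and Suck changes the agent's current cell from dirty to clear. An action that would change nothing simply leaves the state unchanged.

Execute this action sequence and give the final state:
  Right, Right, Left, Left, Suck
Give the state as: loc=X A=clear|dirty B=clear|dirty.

step 1/5 (Right): loc=B A=dirty B=dirty
step 2/5 (Right): loc=B A=dirty B=dirty
step 3/5 (Left): loc=A A=dirty B=dirty
step 4/5 (Left): loc=A A=dirty B=dirty
step 5/5 (Suck): loc=A A=clear B=dirty

loc=A A=clear B=dirty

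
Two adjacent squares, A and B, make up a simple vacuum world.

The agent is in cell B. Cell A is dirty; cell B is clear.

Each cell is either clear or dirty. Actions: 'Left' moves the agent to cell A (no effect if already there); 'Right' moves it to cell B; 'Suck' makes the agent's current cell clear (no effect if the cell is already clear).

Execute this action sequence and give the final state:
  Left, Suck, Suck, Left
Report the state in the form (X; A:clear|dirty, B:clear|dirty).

t=1 Left ⇒ (A; A:dirty, B:clear)
t=2 Suck ⇒ (A; A:clear, B:clear)
t=3 Suck ⇒ (A; A:clear, B:clear)
t=4 Left ⇒ (A; A:clear, B:clear)

(A; A:clear, B:clear)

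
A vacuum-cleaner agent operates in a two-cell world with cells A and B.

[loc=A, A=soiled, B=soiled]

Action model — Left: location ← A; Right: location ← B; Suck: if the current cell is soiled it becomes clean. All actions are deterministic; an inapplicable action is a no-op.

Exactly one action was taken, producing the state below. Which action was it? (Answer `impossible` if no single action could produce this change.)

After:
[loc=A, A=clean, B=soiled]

try  Left: <A|soiled|soiled>
try Right: <B|soiled|soiled>
try  Suck: <A|clean|soiled>  ← match

Suck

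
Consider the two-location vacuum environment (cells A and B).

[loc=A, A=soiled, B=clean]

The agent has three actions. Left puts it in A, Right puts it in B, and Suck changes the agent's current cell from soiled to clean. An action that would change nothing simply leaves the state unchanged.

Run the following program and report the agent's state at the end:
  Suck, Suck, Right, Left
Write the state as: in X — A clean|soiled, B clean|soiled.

in A — A clean, B clean

1. Suck → in A — A clean, B clean
2. Suck → in A — A clean, B clean
3. Right → in B — A clean, B clean
4. Left → in A — A clean, B clean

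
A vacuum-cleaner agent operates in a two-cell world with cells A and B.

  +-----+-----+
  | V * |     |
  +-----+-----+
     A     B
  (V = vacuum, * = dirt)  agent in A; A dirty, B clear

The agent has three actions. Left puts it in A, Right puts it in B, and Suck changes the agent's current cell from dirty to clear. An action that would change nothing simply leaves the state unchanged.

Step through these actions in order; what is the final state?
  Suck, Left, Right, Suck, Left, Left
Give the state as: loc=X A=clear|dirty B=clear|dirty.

loc=A A=clear B=clear

[1] after Suck: loc=A A=clear B=clear
[2] after Left: loc=A A=clear B=clear
[3] after Right: loc=B A=clear B=clear
[4] after Suck: loc=B A=clear B=clear
[5] after Left: loc=A A=clear B=clear
[6] after Left: loc=A A=clear B=clear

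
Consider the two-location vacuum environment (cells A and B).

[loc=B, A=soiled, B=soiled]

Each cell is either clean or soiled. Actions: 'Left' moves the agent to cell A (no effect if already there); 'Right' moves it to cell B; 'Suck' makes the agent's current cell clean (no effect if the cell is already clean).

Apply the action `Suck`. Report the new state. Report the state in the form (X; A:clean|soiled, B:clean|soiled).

(B; A:soiled, B:clean)

start: (B; A:soiled, B:soiled)
Suck (#1): (B; A:soiled, B:clean)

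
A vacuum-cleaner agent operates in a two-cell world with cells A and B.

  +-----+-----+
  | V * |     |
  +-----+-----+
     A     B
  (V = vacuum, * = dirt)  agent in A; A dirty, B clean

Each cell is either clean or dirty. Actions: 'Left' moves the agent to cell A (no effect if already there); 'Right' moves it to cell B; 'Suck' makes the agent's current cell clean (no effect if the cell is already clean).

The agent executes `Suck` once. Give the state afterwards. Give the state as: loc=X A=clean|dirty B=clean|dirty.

start: loc=A A=dirty B=clean
step 1/1 (Suck): loc=A A=clean B=clean

loc=A A=clean B=clean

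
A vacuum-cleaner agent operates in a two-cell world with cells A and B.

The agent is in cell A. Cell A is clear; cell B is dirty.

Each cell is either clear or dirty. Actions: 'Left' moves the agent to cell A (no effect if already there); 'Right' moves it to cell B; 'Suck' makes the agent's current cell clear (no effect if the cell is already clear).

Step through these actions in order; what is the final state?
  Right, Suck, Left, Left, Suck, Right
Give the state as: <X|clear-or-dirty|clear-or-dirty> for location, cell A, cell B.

<B|clear|clear>

Right (#1): <B|clear|dirty>
Suck (#2): <B|clear|clear>
Left (#3): <A|clear|clear>
Left (#4): <A|clear|clear>
Suck (#5): <A|clear|clear>
Right (#6): <B|clear|clear>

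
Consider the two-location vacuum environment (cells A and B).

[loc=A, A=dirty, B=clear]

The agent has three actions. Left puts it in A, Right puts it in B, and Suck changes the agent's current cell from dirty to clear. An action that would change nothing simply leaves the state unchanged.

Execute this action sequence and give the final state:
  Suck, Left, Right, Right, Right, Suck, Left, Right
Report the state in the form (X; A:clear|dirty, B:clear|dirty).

step 1/8 (Suck): (A; A:clear, B:clear)
step 2/8 (Left): (A; A:clear, B:clear)
step 3/8 (Right): (B; A:clear, B:clear)
step 4/8 (Right): (B; A:clear, B:clear)
step 5/8 (Right): (B; A:clear, B:clear)
step 6/8 (Suck): (B; A:clear, B:clear)
step 7/8 (Left): (A; A:clear, B:clear)
step 8/8 (Right): (B; A:clear, B:clear)

(B; A:clear, B:clear)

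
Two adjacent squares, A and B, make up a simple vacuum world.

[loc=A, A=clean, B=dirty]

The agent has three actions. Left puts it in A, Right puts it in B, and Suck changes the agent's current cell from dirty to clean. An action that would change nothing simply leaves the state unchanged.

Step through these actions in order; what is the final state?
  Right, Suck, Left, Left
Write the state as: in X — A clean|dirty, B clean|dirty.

Right (#1): in B — A clean, B dirty
Suck (#2): in B — A clean, B clean
Left (#3): in A — A clean, B clean
Left (#4): in A — A clean, B clean

in A — A clean, B clean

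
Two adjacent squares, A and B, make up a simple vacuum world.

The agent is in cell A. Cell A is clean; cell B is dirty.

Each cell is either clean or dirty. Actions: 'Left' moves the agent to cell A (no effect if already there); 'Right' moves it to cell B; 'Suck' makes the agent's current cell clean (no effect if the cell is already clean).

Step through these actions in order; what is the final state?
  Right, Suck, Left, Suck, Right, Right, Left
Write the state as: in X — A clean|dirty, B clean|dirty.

in A — A clean, B clean

[1] after Right: in B — A clean, B dirty
[2] after Suck: in B — A clean, B clean
[3] after Left: in A — A clean, B clean
[4] after Suck: in A — A clean, B clean
[5] after Right: in B — A clean, B clean
[6] after Right: in B — A clean, B clean
[7] after Left: in A — A clean, B clean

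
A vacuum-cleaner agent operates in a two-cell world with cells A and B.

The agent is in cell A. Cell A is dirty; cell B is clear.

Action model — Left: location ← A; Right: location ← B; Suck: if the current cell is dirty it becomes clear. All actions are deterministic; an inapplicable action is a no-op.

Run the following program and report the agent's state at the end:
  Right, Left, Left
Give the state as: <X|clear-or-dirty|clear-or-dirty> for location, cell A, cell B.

1) do Right; now <B|dirty|clear>
2) do Left; now <A|dirty|clear>
3) do Left; now <A|dirty|clear>

<A|dirty|clear>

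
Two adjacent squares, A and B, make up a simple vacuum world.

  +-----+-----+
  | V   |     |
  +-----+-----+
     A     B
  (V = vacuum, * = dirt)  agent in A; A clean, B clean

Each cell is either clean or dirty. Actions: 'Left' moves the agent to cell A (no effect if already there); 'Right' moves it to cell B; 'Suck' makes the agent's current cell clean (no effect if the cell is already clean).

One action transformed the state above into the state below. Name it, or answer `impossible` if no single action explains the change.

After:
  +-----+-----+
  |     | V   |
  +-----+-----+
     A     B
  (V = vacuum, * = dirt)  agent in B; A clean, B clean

try  Left: <A|clean|clean>
try Right: <B|clean|clean>  ← match
try  Suck: <A|clean|clean>

Right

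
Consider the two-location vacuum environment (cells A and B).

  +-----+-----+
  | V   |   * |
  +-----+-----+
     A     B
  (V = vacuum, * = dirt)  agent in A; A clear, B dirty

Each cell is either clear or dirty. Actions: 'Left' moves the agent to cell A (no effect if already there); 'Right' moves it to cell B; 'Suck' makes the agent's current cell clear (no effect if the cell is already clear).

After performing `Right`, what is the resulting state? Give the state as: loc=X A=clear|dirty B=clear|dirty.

loc=B A=clear B=dirty

start: loc=A A=clear B=dirty
1) do Right; now loc=B A=clear B=dirty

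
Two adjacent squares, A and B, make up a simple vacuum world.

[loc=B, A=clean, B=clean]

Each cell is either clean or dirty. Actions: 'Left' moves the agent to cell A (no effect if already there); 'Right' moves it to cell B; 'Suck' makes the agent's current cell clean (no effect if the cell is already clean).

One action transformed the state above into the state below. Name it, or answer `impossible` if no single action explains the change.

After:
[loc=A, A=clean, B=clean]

Left

try  Left: <A|clean|clean>  ← match
try Right: <B|clean|clean>
try  Suck: <B|clean|clean>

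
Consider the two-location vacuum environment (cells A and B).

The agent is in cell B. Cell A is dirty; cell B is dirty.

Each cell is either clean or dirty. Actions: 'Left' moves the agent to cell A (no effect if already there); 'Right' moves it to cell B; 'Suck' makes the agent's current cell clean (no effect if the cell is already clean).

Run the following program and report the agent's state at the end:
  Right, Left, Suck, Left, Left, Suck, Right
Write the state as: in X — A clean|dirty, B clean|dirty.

Right (#1): in B — A dirty, B dirty
Left (#2): in A — A dirty, B dirty
Suck (#3): in A — A clean, B dirty
Left (#4): in A — A clean, B dirty
Left (#5): in A — A clean, B dirty
Suck (#6): in A — A clean, B dirty
Right (#7): in B — A clean, B dirty

in B — A clean, B dirty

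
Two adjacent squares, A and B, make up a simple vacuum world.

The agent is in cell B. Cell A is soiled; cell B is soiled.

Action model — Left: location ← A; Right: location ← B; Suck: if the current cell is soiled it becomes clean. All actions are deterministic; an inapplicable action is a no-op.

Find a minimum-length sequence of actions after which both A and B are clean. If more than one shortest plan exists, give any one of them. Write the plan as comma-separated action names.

1) do Suck; now (B; A:soiled, B:clean)
2) do Left; now (A; A:soiled, B:clean)
3) do Suck; now (A; A:clean, B:clean)
min 3: Suck B + move + Suck A

Suck, Left, Suck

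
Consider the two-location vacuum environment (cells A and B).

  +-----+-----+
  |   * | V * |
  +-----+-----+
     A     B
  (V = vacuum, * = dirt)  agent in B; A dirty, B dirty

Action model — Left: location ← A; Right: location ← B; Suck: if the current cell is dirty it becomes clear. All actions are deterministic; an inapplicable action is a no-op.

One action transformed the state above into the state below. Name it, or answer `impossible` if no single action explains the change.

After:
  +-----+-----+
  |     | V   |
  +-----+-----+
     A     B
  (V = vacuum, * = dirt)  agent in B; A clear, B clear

try  Left: loc=A A=dirty B=dirty
try Right: loc=B A=dirty B=dirty
try  Suck: loc=B A=dirty B=clear
no single action produces the after-state

impossible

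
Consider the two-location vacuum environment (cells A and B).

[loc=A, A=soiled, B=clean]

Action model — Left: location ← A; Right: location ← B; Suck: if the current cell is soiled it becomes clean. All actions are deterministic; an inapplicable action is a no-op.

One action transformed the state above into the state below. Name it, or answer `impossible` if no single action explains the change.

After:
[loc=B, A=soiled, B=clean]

try  Left: <A|soiled|clean>
try Right: <B|soiled|clean>  ← match
try  Suck: <A|clean|clean>

Right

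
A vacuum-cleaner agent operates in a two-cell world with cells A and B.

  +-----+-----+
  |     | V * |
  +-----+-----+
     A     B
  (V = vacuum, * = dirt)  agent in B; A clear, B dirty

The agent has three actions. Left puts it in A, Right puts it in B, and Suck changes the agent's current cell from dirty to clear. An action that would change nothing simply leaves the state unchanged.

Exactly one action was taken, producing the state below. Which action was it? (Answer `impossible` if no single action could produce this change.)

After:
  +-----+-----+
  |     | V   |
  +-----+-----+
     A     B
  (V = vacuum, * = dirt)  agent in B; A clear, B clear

Suck

try  Left: (A; A:clear, B:dirty)
try Right: (B; A:clear, B:dirty)
try  Suck: (B; A:clear, B:clear)  ← match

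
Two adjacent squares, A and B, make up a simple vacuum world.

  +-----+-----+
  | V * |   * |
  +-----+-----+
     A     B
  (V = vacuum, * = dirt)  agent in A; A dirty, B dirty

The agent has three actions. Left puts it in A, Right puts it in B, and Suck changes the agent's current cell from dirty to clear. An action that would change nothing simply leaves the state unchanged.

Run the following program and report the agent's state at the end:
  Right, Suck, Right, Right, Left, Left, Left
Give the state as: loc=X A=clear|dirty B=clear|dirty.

step 1/7 (Right): loc=B A=dirty B=dirty
step 2/7 (Suck): loc=B A=dirty B=clear
step 3/7 (Right): loc=B A=dirty B=clear
step 4/7 (Right): loc=B A=dirty B=clear
step 5/7 (Left): loc=A A=dirty B=clear
step 6/7 (Left): loc=A A=dirty B=clear
step 7/7 (Left): loc=A A=dirty B=clear

loc=A A=dirty B=clear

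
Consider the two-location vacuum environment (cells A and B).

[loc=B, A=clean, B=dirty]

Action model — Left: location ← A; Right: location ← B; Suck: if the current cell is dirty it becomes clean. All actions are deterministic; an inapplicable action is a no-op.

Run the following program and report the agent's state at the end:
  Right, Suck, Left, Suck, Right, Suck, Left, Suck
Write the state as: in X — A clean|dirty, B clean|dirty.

t=1 Right ⇒ in B — A clean, B dirty
t=2 Suck ⇒ in B — A clean, B clean
t=3 Left ⇒ in A — A clean, B clean
t=4 Suck ⇒ in A — A clean, B clean
t=5 Right ⇒ in B — A clean, B clean
t=6 Suck ⇒ in B — A clean, B clean
t=7 Left ⇒ in A — A clean, B clean
t=8 Suck ⇒ in A — A clean, B clean

in A — A clean, B clean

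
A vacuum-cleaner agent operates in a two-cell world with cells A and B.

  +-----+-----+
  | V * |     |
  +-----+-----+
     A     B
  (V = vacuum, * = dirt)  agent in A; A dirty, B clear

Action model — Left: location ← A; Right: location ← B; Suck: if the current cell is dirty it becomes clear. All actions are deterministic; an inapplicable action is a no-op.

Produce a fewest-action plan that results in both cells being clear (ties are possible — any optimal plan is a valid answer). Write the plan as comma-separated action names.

Suck

Suck (#1): (A; A:clear, B:clear)
min 1: A is dirty, one Suck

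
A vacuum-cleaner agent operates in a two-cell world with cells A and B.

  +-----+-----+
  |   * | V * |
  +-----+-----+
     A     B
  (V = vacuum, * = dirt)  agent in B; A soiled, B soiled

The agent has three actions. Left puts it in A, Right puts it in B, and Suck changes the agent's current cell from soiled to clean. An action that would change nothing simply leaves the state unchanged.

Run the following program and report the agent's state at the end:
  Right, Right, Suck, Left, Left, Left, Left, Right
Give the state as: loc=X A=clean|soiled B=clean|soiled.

loc=B A=soiled B=clean

[1] after Right: loc=B A=soiled B=soiled
[2] after Right: loc=B A=soiled B=soiled
[3] after Suck: loc=B A=soiled B=clean
[4] after Left: loc=A A=soiled B=clean
[5] after Left: loc=A A=soiled B=clean
[6] after Left: loc=A A=soiled B=clean
[7] after Left: loc=A A=soiled B=clean
[8] after Right: loc=B A=soiled B=clean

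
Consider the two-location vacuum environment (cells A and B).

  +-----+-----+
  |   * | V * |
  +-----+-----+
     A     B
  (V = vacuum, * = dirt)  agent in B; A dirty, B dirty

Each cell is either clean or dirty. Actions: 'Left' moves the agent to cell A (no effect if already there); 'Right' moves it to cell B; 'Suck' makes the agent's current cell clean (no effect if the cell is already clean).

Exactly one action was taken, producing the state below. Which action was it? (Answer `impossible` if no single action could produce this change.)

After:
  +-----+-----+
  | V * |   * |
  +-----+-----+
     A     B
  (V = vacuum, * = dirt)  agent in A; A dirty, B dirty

Left

try  Left: <A|dirty|dirty>  ← match
try Right: <B|dirty|dirty>
try  Suck: <B|dirty|clean>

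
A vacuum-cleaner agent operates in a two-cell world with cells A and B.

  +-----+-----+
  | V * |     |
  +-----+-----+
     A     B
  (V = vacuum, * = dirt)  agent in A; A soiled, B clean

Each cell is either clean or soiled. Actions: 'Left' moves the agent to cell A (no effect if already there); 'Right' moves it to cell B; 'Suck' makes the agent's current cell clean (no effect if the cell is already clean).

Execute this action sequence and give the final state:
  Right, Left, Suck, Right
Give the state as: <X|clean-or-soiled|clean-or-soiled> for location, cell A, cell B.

Right (#1): <B|soiled|clean>
Left (#2): <A|soiled|clean>
Suck (#3): <A|clean|clean>
Right (#4): <B|clean|clean>

<B|clean|clean>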